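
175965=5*35193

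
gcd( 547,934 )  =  1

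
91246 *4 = 364984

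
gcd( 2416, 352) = 16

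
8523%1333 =525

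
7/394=7/394 = 0.02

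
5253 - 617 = 4636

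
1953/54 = 36 + 1/6 = 36.17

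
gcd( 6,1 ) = 1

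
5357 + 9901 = 15258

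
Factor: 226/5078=113^1 * 2539^( -1 ) = 113/2539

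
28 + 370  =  398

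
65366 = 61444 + 3922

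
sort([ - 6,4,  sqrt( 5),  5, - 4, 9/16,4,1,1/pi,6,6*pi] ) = [ - 6, - 4,1/pi, 9/16,1,  sqrt(5), 4,4,5,6,6*pi]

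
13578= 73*186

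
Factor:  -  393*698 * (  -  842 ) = 230972388= 2^2 * 3^1*131^1*349^1 * 421^1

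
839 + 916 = 1755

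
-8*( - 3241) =25928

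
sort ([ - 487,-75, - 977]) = [ - 977, - 487, - 75] 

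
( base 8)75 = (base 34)1R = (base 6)141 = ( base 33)1s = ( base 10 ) 61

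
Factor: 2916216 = 2^3*3^3*23^1 *587^1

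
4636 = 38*122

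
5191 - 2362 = 2829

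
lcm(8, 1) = 8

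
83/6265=83/6265 = 0.01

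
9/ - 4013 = -9/4013 = - 0.00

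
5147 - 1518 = 3629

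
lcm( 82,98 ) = 4018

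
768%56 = 40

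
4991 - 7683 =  - 2692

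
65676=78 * 842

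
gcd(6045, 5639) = 1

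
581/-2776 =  -581/2776 = - 0.21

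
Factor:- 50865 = - 3^1*5^1*3391^1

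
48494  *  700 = 33945800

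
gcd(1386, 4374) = 18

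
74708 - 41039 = 33669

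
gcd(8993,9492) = 1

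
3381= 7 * 483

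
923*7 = 6461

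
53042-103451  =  -50409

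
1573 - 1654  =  -81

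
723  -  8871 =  - 8148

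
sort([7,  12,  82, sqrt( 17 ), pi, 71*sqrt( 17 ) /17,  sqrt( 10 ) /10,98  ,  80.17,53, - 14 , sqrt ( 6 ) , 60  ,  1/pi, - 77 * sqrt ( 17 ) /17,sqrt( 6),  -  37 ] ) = [  -  37, - 77*sqrt (17)/17, - 14, sqrt( 10)/10,1/pi,sqrt( 6 ),sqrt( 6 ), pi,sqrt( 17 ),  7, 12,71 * sqrt( 17)/17,  53, 60,  80.17, 82, 98] 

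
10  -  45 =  - 35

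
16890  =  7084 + 9806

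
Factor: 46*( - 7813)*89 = - 31986422 = - 2^1*13^1*23^1*89^1  *  601^1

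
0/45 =0 = 0.00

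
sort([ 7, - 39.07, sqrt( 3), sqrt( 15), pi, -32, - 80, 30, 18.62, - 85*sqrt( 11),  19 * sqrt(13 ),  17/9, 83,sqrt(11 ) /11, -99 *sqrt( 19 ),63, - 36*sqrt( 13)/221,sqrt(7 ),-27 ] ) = [ - 99*sqrt( 19 ),-85 * sqrt( 11 ), - 80,  -  39.07,-32, - 27, - 36*sqrt (13 )/221, sqrt( 11)/11,sqrt(3),17/9, sqrt( 7 ) , pi,  sqrt (15),  7 , 18.62,30, 63, 19 *sqrt( 13), 83] 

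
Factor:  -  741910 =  - 2^1*5^1 * 13^2*439^1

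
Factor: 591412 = 2^2 * 147853^1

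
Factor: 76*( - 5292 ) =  - 402192 = - 2^4* 3^3*7^2*19^1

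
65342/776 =84 + 79/388 = 84.20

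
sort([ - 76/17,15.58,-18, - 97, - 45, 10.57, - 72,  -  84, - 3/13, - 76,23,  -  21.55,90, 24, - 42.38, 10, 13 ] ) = [ - 97 , - 84,-76, - 72,  -  45, - 42.38 , - 21.55, - 18, - 76/17,  -  3/13,10 , 10.57, 13,  15.58,23, 24,90]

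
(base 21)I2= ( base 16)17C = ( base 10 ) 380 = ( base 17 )156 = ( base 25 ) f5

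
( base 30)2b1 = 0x853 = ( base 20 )56B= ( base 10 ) 2131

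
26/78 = 1/3 = 0.33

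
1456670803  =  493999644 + 962671159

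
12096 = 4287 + 7809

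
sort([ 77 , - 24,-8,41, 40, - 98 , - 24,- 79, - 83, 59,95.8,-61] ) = [ - 98 , - 83, - 79,-61,-24, - 24,-8,40,41, 59,77,95.8] 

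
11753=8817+2936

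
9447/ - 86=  - 110 + 13/86 = - 109.85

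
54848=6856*8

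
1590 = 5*318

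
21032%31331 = 21032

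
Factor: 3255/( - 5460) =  - 2^( - 2 )*13^( - 1)*31^1  =  -31/52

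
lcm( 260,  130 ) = 260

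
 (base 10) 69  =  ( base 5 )234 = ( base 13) 54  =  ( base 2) 1000101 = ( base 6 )153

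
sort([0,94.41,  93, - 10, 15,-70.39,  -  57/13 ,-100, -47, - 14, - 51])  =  [ - 100, - 70.39, - 51,-47, - 14, - 10, -57/13,0,  15,93 , 94.41]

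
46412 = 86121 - 39709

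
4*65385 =261540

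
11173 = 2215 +8958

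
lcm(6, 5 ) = 30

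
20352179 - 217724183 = -197372004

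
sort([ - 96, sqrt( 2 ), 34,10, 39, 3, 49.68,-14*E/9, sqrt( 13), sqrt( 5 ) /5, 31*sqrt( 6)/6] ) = [ - 96, - 14*E/9, sqrt( 5)/5,sqrt(2), 3, sqrt( 13),10, 31*sqrt(6)/6, 34 , 39,49.68 ] 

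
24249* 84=2036916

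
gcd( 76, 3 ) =1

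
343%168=7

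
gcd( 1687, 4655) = 7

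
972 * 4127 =4011444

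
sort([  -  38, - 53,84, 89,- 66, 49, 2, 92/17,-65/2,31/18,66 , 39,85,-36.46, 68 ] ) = [ - 66,- 53, - 38,  -  36.46, - 65/2,31/18,2,92/17, 39, 49,  66,68,84, 85, 89]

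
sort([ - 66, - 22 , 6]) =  [ - 66, - 22 , 6]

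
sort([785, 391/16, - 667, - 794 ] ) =[ - 794,  -  667 , 391/16, 785]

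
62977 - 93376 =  - 30399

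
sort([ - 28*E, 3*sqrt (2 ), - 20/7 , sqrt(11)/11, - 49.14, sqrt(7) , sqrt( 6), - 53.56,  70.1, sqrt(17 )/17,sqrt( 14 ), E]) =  [ - 28*E,  -  53.56 , - 49.14, - 20/7,  sqrt ( 17)/17 , sqrt( 11 ) /11, sqrt( 6), sqrt( 7), E, sqrt (14 ), 3 * sqrt( 2 ), 70.1]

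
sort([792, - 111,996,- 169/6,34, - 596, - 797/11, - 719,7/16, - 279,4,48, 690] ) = [  -  719, - 596,  -  279,-111,  -  797/11, - 169/6,7/16,  4, 34,48,690,792,996 ] 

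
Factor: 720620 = 2^2*5^1 * 137^1*263^1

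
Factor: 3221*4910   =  15815110=2^1*5^1*491^1 *3221^1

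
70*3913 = 273910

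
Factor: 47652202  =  2^1*13^1*89^1* 20593^1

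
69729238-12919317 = 56809921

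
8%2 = 0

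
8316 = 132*63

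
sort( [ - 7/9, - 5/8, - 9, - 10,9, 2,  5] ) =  [-10, - 9 ,  -  7/9, - 5/8, 2,5,9]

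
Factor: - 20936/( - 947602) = 2^2*229^( - 1)*2069^( - 1) * 2617^1  =  10468/473801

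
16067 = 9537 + 6530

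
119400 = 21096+98304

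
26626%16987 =9639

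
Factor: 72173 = 72173^1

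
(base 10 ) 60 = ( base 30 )20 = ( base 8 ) 74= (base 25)2A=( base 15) 40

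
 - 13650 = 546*( - 25)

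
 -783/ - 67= 783/67=11.69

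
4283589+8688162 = 12971751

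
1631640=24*67985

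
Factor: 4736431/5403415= 5^( - 1) *7^1*67^1 *10099^1 *1080683^(- 1 )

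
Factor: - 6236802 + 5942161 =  - 294641 =- 294641^1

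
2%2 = 0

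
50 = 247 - 197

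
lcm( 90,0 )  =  0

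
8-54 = -46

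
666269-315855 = 350414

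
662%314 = 34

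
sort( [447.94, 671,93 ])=[ 93,447.94, 671]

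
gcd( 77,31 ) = 1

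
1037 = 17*61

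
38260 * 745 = 28503700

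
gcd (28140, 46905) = 15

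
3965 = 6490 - 2525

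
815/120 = 6 +19/24 = 6.79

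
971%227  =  63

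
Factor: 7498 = 2^1*23^1*163^1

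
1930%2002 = 1930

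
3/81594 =1/27198 = 0.00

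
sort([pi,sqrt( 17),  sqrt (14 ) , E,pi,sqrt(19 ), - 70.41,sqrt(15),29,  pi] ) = [ - 70.41,  E,pi,pi,  pi, sqrt( 14),sqrt( 15 ),  sqrt( 17),  sqrt(19 ), 29 ]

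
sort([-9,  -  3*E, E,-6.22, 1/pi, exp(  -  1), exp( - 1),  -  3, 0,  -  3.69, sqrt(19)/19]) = [ - 9, -3 * E, - 6.22, - 3.69,  -  3, 0, sqrt( 19)/19,1/pi, exp (-1), exp( - 1), E ]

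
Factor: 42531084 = 2^2 * 3^2*821^1*1439^1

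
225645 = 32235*7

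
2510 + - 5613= - 3103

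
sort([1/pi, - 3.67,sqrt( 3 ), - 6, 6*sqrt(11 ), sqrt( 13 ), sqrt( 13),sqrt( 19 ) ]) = [ - 6, - 3.67, 1/pi, sqrt(3)  ,  sqrt( 13 ), sqrt( 13), sqrt(19), 6*sqrt(11) ]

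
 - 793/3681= - 793/3681 = - 0.22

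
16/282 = 8/141 = 0.06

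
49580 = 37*1340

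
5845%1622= 979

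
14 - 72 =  - 58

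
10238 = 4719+5519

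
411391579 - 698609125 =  - 287217546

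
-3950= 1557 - 5507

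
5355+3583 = 8938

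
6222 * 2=12444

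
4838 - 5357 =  - 519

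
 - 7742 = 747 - 8489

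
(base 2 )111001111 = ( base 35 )d8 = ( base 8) 717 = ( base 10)463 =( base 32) EF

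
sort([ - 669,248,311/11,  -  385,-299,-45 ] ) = [ - 669, - 385,-299,  -  45, 311/11, 248 ] 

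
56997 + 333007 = 390004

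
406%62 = 34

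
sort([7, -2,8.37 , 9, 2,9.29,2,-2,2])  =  [ - 2, - 2,  2,2,2,7,8.37, 9, 9.29] 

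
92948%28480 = 7508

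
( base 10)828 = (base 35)nn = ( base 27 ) 13i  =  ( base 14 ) 432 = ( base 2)1100111100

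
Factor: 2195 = 5^1*439^1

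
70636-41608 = 29028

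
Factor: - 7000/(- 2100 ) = 10/3 = 2^1*3^( - 1) * 5^1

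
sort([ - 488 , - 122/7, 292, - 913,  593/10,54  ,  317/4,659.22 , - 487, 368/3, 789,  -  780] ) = [ - 913,- 780, - 488 , - 487 , - 122/7,54 , 593/10,317/4,368/3,292, 659.22, 789 ]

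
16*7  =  112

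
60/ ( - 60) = -1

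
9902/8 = 1237 + 3/4 = 1237.75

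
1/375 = 1/375 = 0.00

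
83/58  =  1  +  25/58 =1.43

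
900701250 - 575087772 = 325613478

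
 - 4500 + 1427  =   - 3073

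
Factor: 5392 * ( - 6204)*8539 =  - 285646354752 =- 2^6*3^1*11^1*47^1*337^1 * 8539^1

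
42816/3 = 14272 =14272.00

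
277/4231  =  277/4231  =  0.07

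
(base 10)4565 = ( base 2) 1000111010101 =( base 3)20021002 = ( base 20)b85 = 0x11d5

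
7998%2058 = 1824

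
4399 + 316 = 4715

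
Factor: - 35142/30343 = -2^1 * 3^1*19^(- 1 )*1597^ ( - 1)*5857^1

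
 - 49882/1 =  - 49882 = - 49882.00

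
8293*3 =24879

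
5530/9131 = 5530/9131 = 0.61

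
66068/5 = 13213 + 3/5 = 13213.60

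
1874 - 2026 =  - 152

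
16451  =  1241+15210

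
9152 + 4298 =13450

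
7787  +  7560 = 15347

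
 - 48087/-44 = 1092 + 39/44 =1092.89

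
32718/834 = 39  +  32/139 = 39.23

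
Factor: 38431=38431^1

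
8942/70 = 4471/35= 127.74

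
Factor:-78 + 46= - 2^5 = - 32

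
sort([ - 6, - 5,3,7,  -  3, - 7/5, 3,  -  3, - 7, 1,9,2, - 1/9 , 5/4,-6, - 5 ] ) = [ - 7, - 6,  -  6, - 5, - 5, -3 ,-3, - 7/5, - 1/9, 1, 5/4 , 2, 3 , 3,7, 9]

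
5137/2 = 5137/2 = 2568.50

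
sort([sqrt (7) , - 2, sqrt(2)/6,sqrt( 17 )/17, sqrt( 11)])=[ - 2,sqrt( 2)/6,sqrt (17)/17,sqrt( 7),sqrt( 11 ) ] 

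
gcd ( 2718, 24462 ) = 2718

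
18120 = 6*3020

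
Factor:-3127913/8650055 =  - 5^(-1) * 19^1* 383^(-1 )*4517^( - 1) * 164627^1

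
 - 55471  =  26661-82132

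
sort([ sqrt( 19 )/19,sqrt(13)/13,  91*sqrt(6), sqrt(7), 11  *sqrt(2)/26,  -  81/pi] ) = [ -81/pi,sqrt ( 19 ) /19, sqrt(13 )/13,11*sqrt(2) /26,sqrt(7 ),91*sqrt(6) ] 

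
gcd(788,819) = 1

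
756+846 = 1602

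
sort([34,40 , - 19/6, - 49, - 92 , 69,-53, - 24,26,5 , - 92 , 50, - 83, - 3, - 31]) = [-92,-92, - 83, - 53, -49, - 31 , - 24, - 19/6  ,- 3, 5,26,  34,40,50,  69]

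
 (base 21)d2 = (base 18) f5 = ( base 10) 275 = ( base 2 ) 100010011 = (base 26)AF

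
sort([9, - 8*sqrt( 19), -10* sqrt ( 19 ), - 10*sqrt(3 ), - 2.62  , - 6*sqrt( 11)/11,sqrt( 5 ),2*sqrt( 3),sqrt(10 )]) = [ - 10*sqrt( 19),-8*sqrt(19 ), -10*sqrt( 3), - 2.62, - 6 * sqrt( 11 )/11,sqrt( 5 ),sqrt( 10 ),2*sqrt ( 3 ),9 ]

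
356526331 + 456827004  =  813353335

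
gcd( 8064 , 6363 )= 63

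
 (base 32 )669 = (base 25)A3K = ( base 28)82h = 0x18C9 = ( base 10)6345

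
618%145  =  38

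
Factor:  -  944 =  - 2^4 * 59^1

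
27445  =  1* 27445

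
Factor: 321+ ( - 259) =2^1* 31^1 =62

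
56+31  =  87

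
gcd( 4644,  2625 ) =3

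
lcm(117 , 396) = 5148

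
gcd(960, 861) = 3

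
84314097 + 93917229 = 178231326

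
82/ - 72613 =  - 1 + 72531/72613 = - 0.00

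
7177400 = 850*8444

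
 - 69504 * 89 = -6185856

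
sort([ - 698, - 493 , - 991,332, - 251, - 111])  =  [  -  991  , - 698, - 493, - 251, - 111 , 332]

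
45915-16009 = 29906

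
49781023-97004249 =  - 47223226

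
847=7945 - 7098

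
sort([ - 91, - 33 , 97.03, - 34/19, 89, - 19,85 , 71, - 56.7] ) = [ - 91,-56.7, - 33, - 19, - 34/19 , 71,85,89, 97.03 ]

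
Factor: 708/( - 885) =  - 2^2*5^( - 1) =- 4/5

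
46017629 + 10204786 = 56222415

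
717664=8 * 89708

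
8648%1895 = 1068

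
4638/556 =2319/278 = 8.34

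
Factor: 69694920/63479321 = 2^3*3^2*5^1*193597^1*63479321^( - 1)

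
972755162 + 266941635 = 1239696797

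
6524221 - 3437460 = 3086761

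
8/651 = 8/651 = 0.01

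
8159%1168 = 1151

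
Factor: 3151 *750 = 2363250 = 2^1*3^1*5^3*23^1 * 137^1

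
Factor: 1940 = 2^2*5^1*97^1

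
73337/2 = 36668+1/2 = 36668.50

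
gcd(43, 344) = 43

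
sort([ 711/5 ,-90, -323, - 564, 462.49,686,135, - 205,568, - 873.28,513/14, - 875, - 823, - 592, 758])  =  [  -  875, - 873.28 , - 823,  -  592, - 564 ,  -  323, - 205 , - 90 , 513/14,135,  711/5,462.49,  568, 686,758 ]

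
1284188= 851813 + 432375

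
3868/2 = 1934 = 1934.00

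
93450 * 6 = 560700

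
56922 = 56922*1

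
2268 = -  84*( - 27)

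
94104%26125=15729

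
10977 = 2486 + 8491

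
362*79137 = 28647594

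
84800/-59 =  - 84800/59 = -1437.29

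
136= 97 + 39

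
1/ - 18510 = -1 + 18509/18510 = - 0.00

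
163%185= 163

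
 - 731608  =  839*(-872) 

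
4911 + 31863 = 36774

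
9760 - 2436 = 7324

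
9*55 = 495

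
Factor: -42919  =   - 167^1*  257^1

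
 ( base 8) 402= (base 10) 258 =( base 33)7r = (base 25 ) a8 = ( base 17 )f3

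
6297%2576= 1145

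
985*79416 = 78224760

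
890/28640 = 89/2864 = 0.03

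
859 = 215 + 644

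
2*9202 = 18404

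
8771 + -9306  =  - 535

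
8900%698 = 524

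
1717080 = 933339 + 783741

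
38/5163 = 38/5163 = 0.01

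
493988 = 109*4532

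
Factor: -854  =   - 2^1 * 7^1 * 61^1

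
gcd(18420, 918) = 6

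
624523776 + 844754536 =1469278312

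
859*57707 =49570313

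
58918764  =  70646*834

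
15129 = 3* 5043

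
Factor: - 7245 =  - 3^2*5^1*7^1*23^1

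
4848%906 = 318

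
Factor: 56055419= 7^1 * 8007917^1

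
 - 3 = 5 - 8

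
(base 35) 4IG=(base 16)15aa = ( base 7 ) 22112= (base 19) f6h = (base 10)5546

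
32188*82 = 2639416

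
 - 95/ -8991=95/8991= 0.01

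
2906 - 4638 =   -  1732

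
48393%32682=15711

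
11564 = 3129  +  8435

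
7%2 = 1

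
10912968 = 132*82674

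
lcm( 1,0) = 0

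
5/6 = 5/6 = 0.83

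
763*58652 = 44751476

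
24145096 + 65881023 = 90026119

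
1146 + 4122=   5268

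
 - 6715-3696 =- 10411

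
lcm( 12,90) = 180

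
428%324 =104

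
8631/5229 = 1 + 54/83 = 1.65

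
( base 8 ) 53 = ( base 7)61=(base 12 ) 37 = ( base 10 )43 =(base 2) 101011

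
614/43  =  614/43 = 14.28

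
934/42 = 22+5/21 = 22.24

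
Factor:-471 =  - 3^1*157^1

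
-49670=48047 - 97717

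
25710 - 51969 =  - 26259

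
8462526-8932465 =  - 469939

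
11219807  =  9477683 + 1742124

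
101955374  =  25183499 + 76771875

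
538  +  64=602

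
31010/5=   6202 = 6202.00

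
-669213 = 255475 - 924688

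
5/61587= 5/61587= 0.00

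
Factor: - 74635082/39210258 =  - 3^( - 1) * 311^( - 1 ) * 21013^(-1 )*37317541^1  =  - 37317541/19605129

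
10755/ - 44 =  - 245 +25/44 = - 244.43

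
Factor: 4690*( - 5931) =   -  27816390 = -  2^1*3^2*5^1*7^1*67^1*659^1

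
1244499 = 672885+571614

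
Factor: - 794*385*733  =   - 224070770 = - 2^1 * 5^1*7^1*11^1*397^1*733^1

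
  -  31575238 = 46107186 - 77682424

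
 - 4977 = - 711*7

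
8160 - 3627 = 4533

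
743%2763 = 743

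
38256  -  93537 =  - 55281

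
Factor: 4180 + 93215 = 3^1*5^1*43^1*151^1 =97395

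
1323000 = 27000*49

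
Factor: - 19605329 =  - 103^1*131^1*1453^1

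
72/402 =12/67=0.18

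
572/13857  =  572/13857 = 0.04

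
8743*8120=70993160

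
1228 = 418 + 810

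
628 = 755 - 127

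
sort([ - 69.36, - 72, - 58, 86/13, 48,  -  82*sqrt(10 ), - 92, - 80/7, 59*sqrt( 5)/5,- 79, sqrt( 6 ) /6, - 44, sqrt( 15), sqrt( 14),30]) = [-82*sqrt( 10 ), - 92,-79,  -  72, - 69.36, - 58, - 44,  -  80/7, sqrt(6) /6, sqrt (14), sqrt( 15 ), 86/13,59 * sqrt( 5 ) /5, 30, 48]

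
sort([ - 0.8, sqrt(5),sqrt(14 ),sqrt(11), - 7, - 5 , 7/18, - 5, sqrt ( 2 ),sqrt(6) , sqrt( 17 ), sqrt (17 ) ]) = [ - 7, - 5, - 5 , - 0.8,  7/18, sqrt (2 ),sqrt(5 ), sqrt(6 ) , sqrt(11 ),sqrt( 14 ) , sqrt(17 ), sqrt( 17)]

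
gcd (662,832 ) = 2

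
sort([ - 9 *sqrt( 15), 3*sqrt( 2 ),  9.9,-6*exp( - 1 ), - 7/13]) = [ - 9*sqrt(15), - 6*exp( - 1 ),-7/13,3*sqrt( 2),  9.9]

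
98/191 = 98/191 = 0.51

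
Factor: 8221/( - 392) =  - 2^ (- 3)*7^( - 2 )*8221^1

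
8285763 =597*13879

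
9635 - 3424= 6211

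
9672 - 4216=5456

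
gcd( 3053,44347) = 1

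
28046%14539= 13507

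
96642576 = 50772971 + 45869605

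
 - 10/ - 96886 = 5/48443 = 0.00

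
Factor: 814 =2^1*11^1*37^1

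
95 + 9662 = 9757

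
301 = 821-520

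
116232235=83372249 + 32859986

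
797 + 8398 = 9195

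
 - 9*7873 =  - 70857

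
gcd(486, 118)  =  2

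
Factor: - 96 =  - 2^5*3^1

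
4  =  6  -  2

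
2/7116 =1/3558 = 0.00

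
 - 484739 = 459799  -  944538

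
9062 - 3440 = 5622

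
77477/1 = 77477  =  77477.00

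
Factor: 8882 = 2^1*4441^1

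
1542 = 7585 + - 6043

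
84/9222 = 14/1537= 0.01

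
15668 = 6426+9242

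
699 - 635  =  64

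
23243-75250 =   -  52007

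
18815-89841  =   - 71026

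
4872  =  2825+2047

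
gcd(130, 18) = 2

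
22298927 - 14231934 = 8066993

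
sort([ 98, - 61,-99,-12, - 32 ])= [ - 99,-61,-32,-12,98 ] 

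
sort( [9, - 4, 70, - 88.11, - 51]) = [ - 88.11, - 51, - 4, 9, 70]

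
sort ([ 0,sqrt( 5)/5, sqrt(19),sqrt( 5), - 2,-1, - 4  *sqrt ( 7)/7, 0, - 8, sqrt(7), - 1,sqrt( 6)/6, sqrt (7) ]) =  [ - 8,  -  2,-4*sqrt ( 7 ) /7, - 1,  -  1,0, 0,sqrt( 6)/6,sqrt( 5)/5,sqrt( 5 ), sqrt( 7), sqrt( 7),sqrt( 19 ) ] 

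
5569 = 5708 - 139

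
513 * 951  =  487863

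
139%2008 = 139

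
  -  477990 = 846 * ( -565 )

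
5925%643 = 138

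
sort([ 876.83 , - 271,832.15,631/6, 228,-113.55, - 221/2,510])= [ - 271, - 113.55, - 221/2,631/6, 228,510,832.15,876.83]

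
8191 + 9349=17540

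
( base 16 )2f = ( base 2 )101111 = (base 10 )47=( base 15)32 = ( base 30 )1H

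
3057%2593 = 464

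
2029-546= 1483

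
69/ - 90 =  - 1 + 7/30  =  -0.77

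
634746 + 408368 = 1043114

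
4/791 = 4/791 = 0.01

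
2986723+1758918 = 4745641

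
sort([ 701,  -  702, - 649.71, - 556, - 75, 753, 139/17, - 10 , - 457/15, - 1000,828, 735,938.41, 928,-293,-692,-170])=[-1000,-702, - 692,-649.71, - 556, - 293, - 170,-75, - 457/15,-10, 139/17, 701, 735 , 753 , 828, 928, 938.41]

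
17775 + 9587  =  27362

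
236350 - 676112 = -439762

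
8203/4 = 8203/4 = 2050.75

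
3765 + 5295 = 9060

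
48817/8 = 48817/8=   6102.12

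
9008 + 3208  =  12216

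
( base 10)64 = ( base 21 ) 31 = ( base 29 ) 26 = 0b1000000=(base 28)28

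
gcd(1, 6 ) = 1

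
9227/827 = 9227/827 = 11.16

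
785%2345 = 785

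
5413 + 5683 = 11096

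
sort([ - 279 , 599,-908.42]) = [ -908.42, - 279, 599]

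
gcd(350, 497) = 7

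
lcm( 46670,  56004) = 280020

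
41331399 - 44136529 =- 2805130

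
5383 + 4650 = 10033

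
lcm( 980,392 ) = 1960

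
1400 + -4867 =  - 3467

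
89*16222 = 1443758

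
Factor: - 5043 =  - 3^1*41^2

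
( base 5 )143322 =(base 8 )13707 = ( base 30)6MR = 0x17c7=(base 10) 6087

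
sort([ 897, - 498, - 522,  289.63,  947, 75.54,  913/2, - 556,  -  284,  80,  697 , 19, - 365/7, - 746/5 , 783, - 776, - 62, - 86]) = [ - 776, - 556, - 522, - 498,  -  284,- 746/5, - 86, - 62, - 365/7,19 , 75.54,80, 289.63,913/2, 697,  783,897, 947 ] 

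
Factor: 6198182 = 2^1*79^1*39229^1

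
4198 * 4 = 16792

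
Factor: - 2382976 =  - 2^7  *  18617^1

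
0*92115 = 0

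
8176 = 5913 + 2263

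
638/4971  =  638/4971=0.13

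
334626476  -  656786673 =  - 322160197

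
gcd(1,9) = 1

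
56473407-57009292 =-535885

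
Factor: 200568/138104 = 3^1 * 137^1*283^( - 1) = 411/283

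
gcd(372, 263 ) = 1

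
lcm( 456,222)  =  16872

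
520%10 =0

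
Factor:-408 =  - 2^3*3^1*17^1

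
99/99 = 1 = 1.00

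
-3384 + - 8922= - 12306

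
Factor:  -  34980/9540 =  - 11/3 =- 3^(- 1 ) * 11^1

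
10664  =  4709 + 5955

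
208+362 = 570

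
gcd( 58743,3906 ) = 9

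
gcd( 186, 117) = 3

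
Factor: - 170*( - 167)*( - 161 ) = -4570790 = - 2^1*5^1 * 7^1* 17^1*23^1*167^1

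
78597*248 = 19492056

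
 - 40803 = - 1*40803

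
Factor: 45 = 3^2 * 5^1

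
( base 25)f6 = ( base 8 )575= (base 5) 3011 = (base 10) 381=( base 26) eh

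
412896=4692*88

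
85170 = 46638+38532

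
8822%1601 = 817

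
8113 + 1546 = 9659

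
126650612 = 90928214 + 35722398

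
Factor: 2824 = 2^3 * 353^1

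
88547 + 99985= 188532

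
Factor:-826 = -2^1 * 7^1*59^1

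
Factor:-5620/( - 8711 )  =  20/31= 2^2 *5^1*31^(  -  1)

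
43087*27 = 1163349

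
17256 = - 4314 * ( - 4 ) 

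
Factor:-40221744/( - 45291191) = 2^4*3^1*11^ ( - 1) * 79^1*83^( - 1 )*113^( - 1 )*439^( - 1 )*10607^1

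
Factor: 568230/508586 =3^1 * 5^1*47^1*631^( - 1 ) = 705/631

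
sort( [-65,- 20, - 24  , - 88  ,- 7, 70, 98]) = [-88 , - 65, - 24, - 20, - 7, 70, 98 ]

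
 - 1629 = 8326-9955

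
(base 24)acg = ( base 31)69J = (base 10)6064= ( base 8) 13660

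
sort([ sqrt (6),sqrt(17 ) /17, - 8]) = [ - 8,sqrt(17)/17,  sqrt(6 )] 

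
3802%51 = 28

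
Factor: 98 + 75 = 173 = 173^1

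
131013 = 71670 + 59343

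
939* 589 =553071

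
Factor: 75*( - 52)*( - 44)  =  171600 = 2^4*3^1  *5^2 * 11^1*13^1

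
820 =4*205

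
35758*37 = 1323046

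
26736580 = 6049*4420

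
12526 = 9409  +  3117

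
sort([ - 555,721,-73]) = [ - 555,  -  73,721]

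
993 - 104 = 889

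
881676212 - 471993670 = 409682542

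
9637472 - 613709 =9023763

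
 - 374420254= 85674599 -460094853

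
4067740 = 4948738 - 880998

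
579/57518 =579/57518 = 0.01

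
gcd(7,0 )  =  7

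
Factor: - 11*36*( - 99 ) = 39204=2^2*3^4*11^2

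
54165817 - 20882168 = 33283649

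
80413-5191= 75222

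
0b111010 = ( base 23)2C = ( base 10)58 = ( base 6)134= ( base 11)53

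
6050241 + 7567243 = 13617484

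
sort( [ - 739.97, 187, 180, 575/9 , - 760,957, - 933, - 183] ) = [ - 933, - 760,-739.97, - 183,575/9, 180, 187,957 ] 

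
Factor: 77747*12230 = 950845810 = 2^1*5^1*1223^1  *  77747^1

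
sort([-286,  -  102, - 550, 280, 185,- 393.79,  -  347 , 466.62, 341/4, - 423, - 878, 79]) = [ - 878, - 550, - 423, - 393.79  ,- 347,-286, - 102,79, 341/4, 185, 280 , 466.62]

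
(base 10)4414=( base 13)2017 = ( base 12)267a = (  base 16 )113E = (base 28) 5hi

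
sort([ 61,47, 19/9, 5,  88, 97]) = [ 19/9,5, 47, 61, 88, 97 ]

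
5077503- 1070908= 4006595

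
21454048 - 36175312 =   -  14721264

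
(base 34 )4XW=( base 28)7aa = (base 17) 12gf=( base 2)1011010010010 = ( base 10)5778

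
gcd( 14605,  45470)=5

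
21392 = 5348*4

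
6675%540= 195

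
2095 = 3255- 1160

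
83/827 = 83/827 = 0.10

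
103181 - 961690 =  - 858509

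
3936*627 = 2467872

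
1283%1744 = 1283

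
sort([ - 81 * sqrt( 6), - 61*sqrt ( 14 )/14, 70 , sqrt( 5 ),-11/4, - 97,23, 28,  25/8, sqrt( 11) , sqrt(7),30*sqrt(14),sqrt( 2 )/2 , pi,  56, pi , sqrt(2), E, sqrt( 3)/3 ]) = [ -81*sqrt(6), - 97, - 61*sqrt( 14 )/14 , - 11/4, sqrt(3) /3,sqrt(2) /2,  sqrt(2), sqrt( 5) , sqrt(7), E, 25/8 , pi,pi, sqrt( 11 ), 23,28,  56 , 70,30*sqrt(14)]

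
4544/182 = 24 + 88/91 = 24.97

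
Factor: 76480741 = 163^1*469207^1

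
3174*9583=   30416442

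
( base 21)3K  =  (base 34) 2F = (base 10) 83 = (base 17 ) 4f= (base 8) 123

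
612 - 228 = 384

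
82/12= 41/6 = 6.83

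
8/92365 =8/92365 = 0.00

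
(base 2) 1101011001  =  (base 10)857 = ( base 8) 1531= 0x359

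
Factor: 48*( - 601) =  - 28848 = - 2^4 *3^1*601^1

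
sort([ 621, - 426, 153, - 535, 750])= [ - 535 , - 426, 153,621,750]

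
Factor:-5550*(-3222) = 2^2*3^3 * 5^2*37^1 * 179^1 =17882100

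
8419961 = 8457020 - 37059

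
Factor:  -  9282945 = -3^1*5^1*7^1*211^1 * 419^1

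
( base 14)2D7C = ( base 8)17722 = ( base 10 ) 8146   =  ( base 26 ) c18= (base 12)486A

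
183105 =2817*65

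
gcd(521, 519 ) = 1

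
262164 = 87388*3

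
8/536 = 1/67 = 0.01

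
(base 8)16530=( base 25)C0C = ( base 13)355B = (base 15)235c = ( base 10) 7512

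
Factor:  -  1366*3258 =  - 2^2*3^2*181^1*683^1 = -  4450428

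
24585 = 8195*3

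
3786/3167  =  1 + 619/3167=1.20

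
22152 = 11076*2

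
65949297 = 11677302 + 54271995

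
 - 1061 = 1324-2385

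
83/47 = 83/47 = 1.77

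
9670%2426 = 2392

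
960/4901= 960/4901 = 0.20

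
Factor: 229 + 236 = 3^1 * 5^1*31^1 = 465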